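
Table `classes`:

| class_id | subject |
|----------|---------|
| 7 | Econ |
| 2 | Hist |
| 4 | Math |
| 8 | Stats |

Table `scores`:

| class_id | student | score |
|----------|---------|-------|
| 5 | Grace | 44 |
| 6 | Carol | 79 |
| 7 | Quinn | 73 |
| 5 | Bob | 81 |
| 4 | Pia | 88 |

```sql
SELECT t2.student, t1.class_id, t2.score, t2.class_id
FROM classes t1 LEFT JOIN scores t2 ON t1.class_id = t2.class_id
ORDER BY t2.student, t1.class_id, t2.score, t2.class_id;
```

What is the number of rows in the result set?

4

LEFT JOIN keeps every row from `classes`; unmatched rows get NULL for `scores`'s columns.
Matching on t1.class_id = t2.class_id.
- class_id=7: 1 matching t2 row(s), so 1 row(s) emitted.
- class_id=2: no t2 row matches, row kept with t2 columns NULL.
- class_id=4: 1 matching t2 row(s), so 1 row(s) emitted.
- class_id=8: no t2 row matches, row kept with t2 columns NULL.
Total: 2 matched + 2 padded = 4 rows.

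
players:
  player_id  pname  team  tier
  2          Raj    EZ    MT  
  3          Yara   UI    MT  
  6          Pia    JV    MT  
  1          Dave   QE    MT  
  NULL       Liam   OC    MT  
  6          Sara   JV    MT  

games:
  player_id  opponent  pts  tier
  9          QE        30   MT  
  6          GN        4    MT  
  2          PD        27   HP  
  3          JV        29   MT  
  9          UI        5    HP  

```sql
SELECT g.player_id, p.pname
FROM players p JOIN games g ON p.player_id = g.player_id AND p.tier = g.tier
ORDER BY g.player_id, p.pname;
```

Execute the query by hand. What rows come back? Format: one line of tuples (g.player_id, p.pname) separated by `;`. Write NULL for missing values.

(3, Yara); (6, Pia); (6, Sara)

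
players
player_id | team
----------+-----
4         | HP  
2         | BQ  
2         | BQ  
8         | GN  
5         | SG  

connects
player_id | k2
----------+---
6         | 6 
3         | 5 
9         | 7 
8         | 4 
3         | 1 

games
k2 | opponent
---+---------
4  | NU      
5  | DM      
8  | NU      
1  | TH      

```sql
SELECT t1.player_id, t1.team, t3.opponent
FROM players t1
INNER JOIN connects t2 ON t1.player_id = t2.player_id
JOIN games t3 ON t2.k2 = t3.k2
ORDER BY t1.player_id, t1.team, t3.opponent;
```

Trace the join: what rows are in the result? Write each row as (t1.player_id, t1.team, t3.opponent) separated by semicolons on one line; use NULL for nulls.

Joins associate left-to-right: players INNER JOIN connects on player_id gives 1 intermediate row(s).
Then INNER JOIN `games t3` on k2: keep only rows whose t2.k2 appears in t3.

(8, GN, NU)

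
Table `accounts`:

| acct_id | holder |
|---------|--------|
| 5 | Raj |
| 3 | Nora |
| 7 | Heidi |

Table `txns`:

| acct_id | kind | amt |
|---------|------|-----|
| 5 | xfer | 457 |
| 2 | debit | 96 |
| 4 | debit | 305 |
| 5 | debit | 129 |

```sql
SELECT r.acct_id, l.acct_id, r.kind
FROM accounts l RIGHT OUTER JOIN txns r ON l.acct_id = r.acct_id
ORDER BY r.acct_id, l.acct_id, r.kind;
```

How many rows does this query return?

RIGHT JOIN keeps every row from `txns`; unmatched rows get NULL for `accounts`'s columns.
Matching on l.acct_id = r.acct_id.
Matched pairs: 2; unmatched r rows kept: 2.
Total: 2 matched + 2 padded = 4 rows.

4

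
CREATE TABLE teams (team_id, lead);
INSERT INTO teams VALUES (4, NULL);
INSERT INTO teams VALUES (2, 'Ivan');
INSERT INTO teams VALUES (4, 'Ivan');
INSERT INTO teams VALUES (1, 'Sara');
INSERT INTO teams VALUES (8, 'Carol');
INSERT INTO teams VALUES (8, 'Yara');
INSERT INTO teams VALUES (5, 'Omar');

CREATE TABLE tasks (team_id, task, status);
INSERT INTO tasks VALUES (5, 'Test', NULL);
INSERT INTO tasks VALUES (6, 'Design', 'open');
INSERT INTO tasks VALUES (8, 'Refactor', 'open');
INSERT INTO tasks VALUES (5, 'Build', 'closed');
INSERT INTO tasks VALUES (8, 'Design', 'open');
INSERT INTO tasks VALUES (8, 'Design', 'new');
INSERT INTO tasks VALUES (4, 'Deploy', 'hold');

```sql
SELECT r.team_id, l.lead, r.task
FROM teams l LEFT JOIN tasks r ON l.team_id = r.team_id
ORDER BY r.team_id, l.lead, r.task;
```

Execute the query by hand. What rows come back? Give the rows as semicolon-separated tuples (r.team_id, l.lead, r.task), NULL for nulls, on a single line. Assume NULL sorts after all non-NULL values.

LEFT JOIN keeps every row from `teams`; unmatched rows get NULL for `tasks`'s columns.
Matching on l.team_id = r.team_id.
Matched pairs: 10; unmatched l rows kept: 2.

(4, Ivan, Deploy); (4, NULL, Deploy); (5, Omar, Build); (5, Omar, Test); (8, Carol, Design); (8, Carol, Design); (8, Carol, Refactor); (8, Yara, Design); (8, Yara, Design); (8, Yara, Refactor); (NULL, Ivan, NULL); (NULL, Sara, NULL)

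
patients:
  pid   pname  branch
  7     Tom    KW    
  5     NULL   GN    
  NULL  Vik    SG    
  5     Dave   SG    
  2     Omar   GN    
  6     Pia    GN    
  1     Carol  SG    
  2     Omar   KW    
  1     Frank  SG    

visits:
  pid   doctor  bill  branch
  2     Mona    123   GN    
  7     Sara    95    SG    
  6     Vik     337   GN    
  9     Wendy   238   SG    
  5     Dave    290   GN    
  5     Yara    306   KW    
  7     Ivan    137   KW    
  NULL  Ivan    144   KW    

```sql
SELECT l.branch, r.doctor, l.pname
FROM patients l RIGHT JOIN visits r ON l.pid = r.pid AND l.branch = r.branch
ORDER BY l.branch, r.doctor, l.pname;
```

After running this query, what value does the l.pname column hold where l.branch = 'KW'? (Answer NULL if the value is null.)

Tom

RIGHT JOIN keeps every row from `visits`; unmatched rows get NULL for `patients`'s columns.
Matching on l.pid = r.pid AND l.branch = r.branch. A NULL in a compared column never satisfies the condition.
- l (pid=7, branch=KW) pairs with 1 row(s) of r.
- l (pid=5, branch=GN) pairs with 1 row(s) of r.
- l (pid=NULL, branch=SG) has no partner in r.
- l (pid=5, branch=SG) has no partner in r.
- l (pid=2, branch=GN) pairs with 1 row(s) of r.
- l (pid=6, branch=GN) pairs with 1 row(s) of r.
- l (pid=1, branch=SG) has no partner in r.
- l (pid=2, branch=KW) has no partner in r.
- l (pid=1, branch=SG) has no partner in r.
- plus 4 unmatched r row(s), each kept with NULL l columns.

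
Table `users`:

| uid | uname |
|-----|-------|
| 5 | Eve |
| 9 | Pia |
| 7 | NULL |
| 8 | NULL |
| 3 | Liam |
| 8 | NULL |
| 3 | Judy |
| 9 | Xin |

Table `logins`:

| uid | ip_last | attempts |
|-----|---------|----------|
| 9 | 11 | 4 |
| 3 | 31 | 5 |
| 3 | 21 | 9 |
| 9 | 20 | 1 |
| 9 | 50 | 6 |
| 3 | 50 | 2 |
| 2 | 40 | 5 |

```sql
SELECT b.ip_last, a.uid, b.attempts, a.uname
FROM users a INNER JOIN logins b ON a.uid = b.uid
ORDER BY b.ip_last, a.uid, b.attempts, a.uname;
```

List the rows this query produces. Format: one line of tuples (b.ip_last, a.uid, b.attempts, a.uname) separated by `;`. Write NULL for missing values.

(11, 9, 4, Pia); (11, 9, 4, Xin); (20, 9, 1, Pia); (20, 9, 1, Xin); (21, 3, 9, Judy); (21, 3, 9, Liam); (31, 3, 5, Judy); (31, 3, 5, Liam); (50, 3, 2, Judy); (50, 3, 2, Liam); (50, 9, 6, Pia); (50, 9, 6, Xin)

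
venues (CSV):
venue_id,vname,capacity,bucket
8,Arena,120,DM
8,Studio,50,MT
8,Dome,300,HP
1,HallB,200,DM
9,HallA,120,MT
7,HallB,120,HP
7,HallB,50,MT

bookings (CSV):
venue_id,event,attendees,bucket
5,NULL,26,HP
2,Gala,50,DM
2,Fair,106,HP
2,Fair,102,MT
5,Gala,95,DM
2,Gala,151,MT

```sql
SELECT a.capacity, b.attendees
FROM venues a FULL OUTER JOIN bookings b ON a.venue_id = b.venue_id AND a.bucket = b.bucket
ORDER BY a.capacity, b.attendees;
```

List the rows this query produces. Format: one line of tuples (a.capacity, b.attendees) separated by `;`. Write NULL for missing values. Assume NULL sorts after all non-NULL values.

FULL OUTER JOIN keeps every row from both sides; unmatched rows get NULL for the other side's columns.
Matching on a.venue_id = b.venue_id AND a.bucket = b.bucket.
- a[0] venue_id=8, bucket=DM → no match; kept with NULLs on the b side.
- a[1] venue_id=8, bucket=MT → no match; kept with NULLs on the b side.
- a[2] venue_id=8, bucket=HP → no match; kept with NULLs on the b side.
- a[3] venue_id=1, bucket=DM → no match; kept with NULLs on the b side.
- a[4] venue_id=9, bucket=MT → no match; kept with NULLs on the b side.
- a[5] venue_id=7, bucket=HP → no match; kept with NULLs on the b side.
- a[6] venue_id=7, bucket=MT → no match; kept with NULLs on the b side.
- 6 row(s) from b found no a partner → padded with NULL.

(50, NULL); (50, NULL); (120, NULL); (120, NULL); (120, NULL); (200, NULL); (300, NULL); (NULL, 26); (NULL, 50); (NULL, 95); (NULL, 102); (NULL, 106); (NULL, 151)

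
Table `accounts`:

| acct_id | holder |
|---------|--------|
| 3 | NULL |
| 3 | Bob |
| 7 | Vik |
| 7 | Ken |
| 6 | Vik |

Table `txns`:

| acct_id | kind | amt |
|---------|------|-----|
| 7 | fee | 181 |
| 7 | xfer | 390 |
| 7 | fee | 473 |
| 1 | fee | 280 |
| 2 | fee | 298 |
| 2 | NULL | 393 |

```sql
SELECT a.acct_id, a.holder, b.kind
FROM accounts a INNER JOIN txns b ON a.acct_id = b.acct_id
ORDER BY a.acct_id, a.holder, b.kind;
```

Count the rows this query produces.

INNER JOIN keeps only pairs where the ON condition holds.
Matching on a.acct_id = b.acct_id.
Matched pairs: 6.
Total: 6 rows.

6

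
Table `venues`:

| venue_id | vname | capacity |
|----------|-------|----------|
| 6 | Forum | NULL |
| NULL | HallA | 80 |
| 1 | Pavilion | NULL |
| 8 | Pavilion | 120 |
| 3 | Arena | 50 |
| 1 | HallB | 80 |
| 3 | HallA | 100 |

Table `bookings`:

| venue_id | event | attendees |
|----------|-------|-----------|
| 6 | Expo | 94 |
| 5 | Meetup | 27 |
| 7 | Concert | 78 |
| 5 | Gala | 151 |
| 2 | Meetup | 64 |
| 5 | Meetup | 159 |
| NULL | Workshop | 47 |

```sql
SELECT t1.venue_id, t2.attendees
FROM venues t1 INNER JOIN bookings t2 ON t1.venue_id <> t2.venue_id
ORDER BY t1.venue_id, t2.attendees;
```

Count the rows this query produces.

INNER JOIN keeps only pairs where the ON condition holds.
Matching on t1.venue_id <> t2.venue_id. A NULL in a compared column never satisfies the condition.
- t1 (venue_id=6) pairs with 5 row(s) of t2.
- t1 (venue_id=NULL) has no partner → excluded.
- t1 (venue_id=1) pairs with 6 row(s) of t2.
- t1 (venue_id=8) pairs with 6 row(s) of t2.
- t1 (venue_id=3) pairs with 6 row(s) of t2.
- t1 (venue_id=1) pairs with 6 row(s) of t2.
- t1 (venue_id=3) pairs with 6 row(s) of t2.
Total: 35 rows.

35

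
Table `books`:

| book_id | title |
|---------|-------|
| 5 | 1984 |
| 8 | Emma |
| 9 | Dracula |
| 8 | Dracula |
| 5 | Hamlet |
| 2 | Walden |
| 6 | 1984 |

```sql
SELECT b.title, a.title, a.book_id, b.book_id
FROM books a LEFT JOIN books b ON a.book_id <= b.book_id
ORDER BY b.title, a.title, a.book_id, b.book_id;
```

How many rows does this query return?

30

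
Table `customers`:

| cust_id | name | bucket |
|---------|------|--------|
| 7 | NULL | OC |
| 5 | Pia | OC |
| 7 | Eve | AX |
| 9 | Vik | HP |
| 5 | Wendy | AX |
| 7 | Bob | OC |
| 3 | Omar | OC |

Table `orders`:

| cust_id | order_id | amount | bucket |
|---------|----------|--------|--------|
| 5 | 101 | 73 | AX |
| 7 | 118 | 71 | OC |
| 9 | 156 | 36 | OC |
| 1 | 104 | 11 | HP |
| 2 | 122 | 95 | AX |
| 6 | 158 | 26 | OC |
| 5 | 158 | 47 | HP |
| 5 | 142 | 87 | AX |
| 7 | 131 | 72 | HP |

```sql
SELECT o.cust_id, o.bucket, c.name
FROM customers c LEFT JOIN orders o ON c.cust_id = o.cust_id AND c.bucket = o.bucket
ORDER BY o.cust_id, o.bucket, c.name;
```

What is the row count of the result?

8

LEFT JOIN keeps every row from `customers`; unmatched rows get NULL for `orders`'s columns.
Matching on c.cust_id = o.cust_id AND c.bucket = o.bucket.
- c[0] cust_id=7, bucket=OC → 1 match(es) in o → 1 row(s).
- c[1] cust_id=5, bucket=OC → no match; kept with NULLs on the o side.
- c[2] cust_id=7, bucket=AX → no match; kept with NULLs on the o side.
- c[3] cust_id=9, bucket=HP → no match; kept with NULLs on the o side.
- c[4] cust_id=5, bucket=AX → 2 match(es) in o → 2 row(s).
- c[5] cust_id=7, bucket=OC → 1 match(es) in o → 1 row(s).
- c[6] cust_id=3, bucket=OC → no match; kept with NULLs on the o side.
Total: 4 matched + 4 padded = 8 rows.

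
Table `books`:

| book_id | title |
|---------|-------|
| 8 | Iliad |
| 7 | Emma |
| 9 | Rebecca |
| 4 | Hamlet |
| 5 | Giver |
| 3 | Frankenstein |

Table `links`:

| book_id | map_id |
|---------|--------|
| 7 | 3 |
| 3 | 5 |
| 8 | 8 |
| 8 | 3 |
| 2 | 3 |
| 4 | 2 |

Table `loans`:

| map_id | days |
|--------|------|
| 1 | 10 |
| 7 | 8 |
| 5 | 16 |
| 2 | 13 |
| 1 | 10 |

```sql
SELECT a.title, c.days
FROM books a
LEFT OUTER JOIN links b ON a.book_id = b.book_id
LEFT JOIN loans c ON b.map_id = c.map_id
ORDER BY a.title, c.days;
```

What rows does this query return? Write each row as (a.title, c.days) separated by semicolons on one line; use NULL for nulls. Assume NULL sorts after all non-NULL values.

(Emma, NULL); (Frankenstein, 16); (Giver, NULL); (Hamlet, 13); (Iliad, NULL); (Iliad, NULL); (Rebecca, NULL)

Joins associate left-to-right: books LEFT JOIN links on book_id gives 7 intermediate row(s).
Then LEFT JOIN `loans c` on map_id: each of those 7 rows is kept; rows whose b.map_id has no match in c get NULL for c's columns.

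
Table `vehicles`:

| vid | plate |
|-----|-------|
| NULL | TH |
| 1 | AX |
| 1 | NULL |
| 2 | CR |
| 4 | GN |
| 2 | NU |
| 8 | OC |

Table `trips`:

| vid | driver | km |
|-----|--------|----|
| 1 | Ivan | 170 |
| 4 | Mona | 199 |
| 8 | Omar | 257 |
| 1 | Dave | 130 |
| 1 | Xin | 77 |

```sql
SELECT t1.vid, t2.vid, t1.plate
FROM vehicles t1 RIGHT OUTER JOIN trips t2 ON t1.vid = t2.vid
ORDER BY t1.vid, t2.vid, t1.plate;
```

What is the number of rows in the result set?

8

RIGHT JOIN keeps every row from `trips`; unmatched rows get NULL for `vehicles`'s columns.
Matching on t1.vid = t2.vid. A NULL in a compared column never satisfies the condition.
- t1 (vid=NULL) has no partner in t2.
- t1 (vid=1) pairs with 3 row(s) of t2.
- t1 (vid=1) pairs with 3 row(s) of t2.
- t1 (vid=2) has no partner in t2.
- t1 (vid=4) pairs with 1 row(s) of t2.
- t1 (vid=2) has no partner in t2.
- t1 (vid=8) pairs with 1 row(s) of t2.
- every t2 row matched at least one t1 row.
Total: 8 rows.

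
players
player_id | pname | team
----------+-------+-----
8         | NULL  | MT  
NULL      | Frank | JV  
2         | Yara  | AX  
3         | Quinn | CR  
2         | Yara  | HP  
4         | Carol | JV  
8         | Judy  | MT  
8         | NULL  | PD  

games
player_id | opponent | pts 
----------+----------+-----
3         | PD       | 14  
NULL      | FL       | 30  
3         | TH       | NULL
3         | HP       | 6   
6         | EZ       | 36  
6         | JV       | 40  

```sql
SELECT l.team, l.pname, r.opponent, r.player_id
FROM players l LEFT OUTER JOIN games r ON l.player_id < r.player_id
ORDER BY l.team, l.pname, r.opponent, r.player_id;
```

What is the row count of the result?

18

LEFT JOIN keeps every row from `players`; unmatched rows get NULL for `games`'s columns.
Matching on l.player_id < r.player_id. A NULL in a compared column never satisfies the condition.
Matched pairs: 14; unmatched l rows kept: 4.
Total: 14 matched + 4 padded = 18 rows.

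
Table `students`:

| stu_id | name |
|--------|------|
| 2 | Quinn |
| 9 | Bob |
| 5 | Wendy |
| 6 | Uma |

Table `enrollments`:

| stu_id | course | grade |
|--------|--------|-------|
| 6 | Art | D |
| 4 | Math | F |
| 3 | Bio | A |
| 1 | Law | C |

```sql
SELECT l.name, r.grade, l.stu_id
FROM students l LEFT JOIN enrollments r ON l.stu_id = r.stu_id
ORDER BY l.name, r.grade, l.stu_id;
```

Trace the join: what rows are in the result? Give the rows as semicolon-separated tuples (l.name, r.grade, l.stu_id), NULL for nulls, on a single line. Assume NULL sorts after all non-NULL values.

LEFT JOIN keeps every row from `students`; unmatched rows get NULL for `enrollments`'s columns.
Matching on l.stu_id = r.stu_id.
- l[0] stu_id=2 → no match; kept with NULLs on the r side.
- l[1] stu_id=9 → no match; kept with NULLs on the r side.
- l[2] stu_id=5 → no match; kept with NULLs on the r side.
- l[3] stu_id=6 → 1 match(es) in r → 1 row(s).
After projecting and ordering:
l.name | r.grade | l.stu_id
Bob | NULL | 9
Quinn | NULL | 2
Uma | D | 6
Wendy | NULL | 5

(Bob, NULL, 9); (Quinn, NULL, 2); (Uma, D, 6); (Wendy, NULL, 5)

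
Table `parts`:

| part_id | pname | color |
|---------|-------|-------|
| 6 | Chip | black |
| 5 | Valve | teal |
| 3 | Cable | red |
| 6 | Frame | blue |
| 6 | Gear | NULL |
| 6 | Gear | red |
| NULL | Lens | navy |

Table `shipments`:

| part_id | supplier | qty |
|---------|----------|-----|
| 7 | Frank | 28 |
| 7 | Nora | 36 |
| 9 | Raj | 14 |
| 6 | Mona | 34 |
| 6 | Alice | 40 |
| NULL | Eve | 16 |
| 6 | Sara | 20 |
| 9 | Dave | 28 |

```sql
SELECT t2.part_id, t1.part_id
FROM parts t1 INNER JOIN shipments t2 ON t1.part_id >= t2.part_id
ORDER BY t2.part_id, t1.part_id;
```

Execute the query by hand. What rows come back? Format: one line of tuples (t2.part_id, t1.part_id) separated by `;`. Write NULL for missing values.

INNER JOIN keeps only pairs where the ON condition holds.
Matching on t1.part_id >= t2.part_id. A NULL in a compared column never satisfies the condition.
- t1 row (part_id=6): matches 3 t2 row(s) → 3 output row(s).
- t1 row (part_id=5): no match → dropped.
- t1 row (part_id=3): no match → dropped.
- t1 row (part_id=6): matches 3 t2 row(s) → 3 output row(s).
- t1 row (part_id=6): matches 3 t2 row(s) → 3 output row(s).
- t1 row (part_id=6): matches 3 t2 row(s) → 3 output row(s).
- t1 row (part_id=NULL): no match → dropped.

(6, 6); (6, 6); (6, 6); (6, 6); (6, 6); (6, 6); (6, 6); (6, 6); (6, 6); (6, 6); (6, 6); (6, 6)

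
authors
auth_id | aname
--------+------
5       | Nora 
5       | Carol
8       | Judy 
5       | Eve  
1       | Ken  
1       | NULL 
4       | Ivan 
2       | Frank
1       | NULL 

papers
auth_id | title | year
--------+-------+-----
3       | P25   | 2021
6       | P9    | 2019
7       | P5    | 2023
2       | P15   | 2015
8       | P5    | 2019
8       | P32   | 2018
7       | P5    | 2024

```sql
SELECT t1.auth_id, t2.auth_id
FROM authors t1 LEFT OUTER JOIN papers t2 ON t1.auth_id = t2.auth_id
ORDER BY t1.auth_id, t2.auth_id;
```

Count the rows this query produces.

10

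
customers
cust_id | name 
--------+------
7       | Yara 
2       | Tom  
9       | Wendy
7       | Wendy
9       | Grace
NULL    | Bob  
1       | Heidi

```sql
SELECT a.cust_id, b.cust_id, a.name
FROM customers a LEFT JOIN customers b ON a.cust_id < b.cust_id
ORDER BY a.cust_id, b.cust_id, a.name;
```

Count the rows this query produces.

16

LEFT JOIN keeps every row from `customers a`; unmatched rows get NULL for `customers b`'s columns.
Matching on a.cust_id < b.cust_id. A NULL in a compared column never satisfies the condition.
- cust_id=7: 2 matching b row(s), so 2 row(s) emitted.
- cust_id=2: 4 matching b row(s), so 4 row(s) emitted.
- cust_id=9: no b row matches, row kept with b columns NULL.
- cust_id=7: 2 matching b row(s), so 2 row(s) emitted.
- cust_id=9: no b row matches, row kept with b columns NULL.
- cust_id=NULL: no b row matches, row kept with b columns NULL.
- cust_id=1: 5 matching b row(s), so 5 row(s) emitted.
Total: 13 matched + 3 padded = 16 rows.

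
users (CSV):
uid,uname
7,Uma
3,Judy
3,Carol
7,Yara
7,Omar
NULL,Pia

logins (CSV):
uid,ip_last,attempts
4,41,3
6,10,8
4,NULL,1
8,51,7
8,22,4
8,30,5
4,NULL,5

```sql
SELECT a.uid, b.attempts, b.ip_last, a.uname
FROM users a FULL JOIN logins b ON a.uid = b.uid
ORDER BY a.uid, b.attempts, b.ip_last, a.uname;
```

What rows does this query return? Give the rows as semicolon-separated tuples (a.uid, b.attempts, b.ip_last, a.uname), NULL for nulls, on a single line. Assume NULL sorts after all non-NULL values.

FULL OUTER JOIN keeps every row from both sides; unmatched rows get NULL for the other side's columns.
Matching on a.uid = b.uid. A NULL in a compared column never satisfies the condition.
Matched pairs: 0; unmatched a rows kept: 6; unmatched b rows kept: 7.

(3, NULL, NULL, Carol); (3, NULL, NULL, Judy); (7, NULL, NULL, Omar); (7, NULL, NULL, Uma); (7, NULL, NULL, Yara); (NULL, 1, NULL, NULL); (NULL, 3, 41, NULL); (NULL, 4, 22, NULL); (NULL, 5, 30, NULL); (NULL, 5, NULL, NULL); (NULL, 7, 51, NULL); (NULL, 8, 10, NULL); (NULL, NULL, NULL, Pia)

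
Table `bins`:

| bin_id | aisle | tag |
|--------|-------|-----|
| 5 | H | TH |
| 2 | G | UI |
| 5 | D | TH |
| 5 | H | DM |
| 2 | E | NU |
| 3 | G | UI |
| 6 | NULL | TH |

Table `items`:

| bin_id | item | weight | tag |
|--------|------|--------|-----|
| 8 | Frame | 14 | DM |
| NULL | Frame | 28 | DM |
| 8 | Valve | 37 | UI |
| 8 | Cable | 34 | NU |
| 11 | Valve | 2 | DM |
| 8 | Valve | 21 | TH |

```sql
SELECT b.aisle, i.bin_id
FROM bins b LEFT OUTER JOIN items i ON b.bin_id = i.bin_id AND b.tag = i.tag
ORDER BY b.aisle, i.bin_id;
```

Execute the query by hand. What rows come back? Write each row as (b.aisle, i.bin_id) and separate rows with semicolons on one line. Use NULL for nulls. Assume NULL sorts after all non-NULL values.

(D, NULL); (E, NULL); (G, NULL); (G, NULL); (H, NULL); (H, NULL); (NULL, NULL)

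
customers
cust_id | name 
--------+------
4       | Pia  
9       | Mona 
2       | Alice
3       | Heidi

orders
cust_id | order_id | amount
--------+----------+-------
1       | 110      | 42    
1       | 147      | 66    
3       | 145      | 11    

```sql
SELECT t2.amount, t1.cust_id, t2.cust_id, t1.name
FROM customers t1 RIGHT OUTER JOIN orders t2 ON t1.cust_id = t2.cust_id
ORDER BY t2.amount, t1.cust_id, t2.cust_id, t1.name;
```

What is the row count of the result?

RIGHT JOIN keeps every row from `orders`; unmatched rows get NULL for `customers`'s columns.
Matching on t1.cust_id = t2.cust_id.
Matched pairs: 1; unmatched t2 rows kept: 2.
Total: 1 matched + 2 padded = 3 rows.

3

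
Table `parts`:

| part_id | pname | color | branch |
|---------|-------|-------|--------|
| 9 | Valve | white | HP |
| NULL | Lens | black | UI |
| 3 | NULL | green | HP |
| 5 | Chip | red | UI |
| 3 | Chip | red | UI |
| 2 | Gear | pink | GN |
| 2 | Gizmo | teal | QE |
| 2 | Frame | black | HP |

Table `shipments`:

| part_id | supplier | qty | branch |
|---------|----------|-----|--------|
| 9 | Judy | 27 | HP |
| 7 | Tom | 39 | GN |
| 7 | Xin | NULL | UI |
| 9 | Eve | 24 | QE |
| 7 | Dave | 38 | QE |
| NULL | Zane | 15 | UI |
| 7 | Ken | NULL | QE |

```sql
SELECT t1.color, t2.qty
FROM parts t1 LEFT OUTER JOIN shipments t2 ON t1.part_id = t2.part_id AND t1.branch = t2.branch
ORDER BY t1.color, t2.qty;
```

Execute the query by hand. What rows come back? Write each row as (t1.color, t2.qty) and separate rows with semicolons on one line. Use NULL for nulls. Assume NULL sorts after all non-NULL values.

(black, NULL); (black, NULL); (green, NULL); (pink, NULL); (red, NULL); (red, NULL); (teal, NULL); (white, 27)

LEFT JOIN keeps every row from `parts`; unmatched rows get NULL for `shipments`'s columns.
Matching on t1.part_id = t2.part_id AND t1.branch = t2.branch. A NULL in a compared column never satisfies the condition.
Matched pairs: 1; unmatched t1 rows kept: 7.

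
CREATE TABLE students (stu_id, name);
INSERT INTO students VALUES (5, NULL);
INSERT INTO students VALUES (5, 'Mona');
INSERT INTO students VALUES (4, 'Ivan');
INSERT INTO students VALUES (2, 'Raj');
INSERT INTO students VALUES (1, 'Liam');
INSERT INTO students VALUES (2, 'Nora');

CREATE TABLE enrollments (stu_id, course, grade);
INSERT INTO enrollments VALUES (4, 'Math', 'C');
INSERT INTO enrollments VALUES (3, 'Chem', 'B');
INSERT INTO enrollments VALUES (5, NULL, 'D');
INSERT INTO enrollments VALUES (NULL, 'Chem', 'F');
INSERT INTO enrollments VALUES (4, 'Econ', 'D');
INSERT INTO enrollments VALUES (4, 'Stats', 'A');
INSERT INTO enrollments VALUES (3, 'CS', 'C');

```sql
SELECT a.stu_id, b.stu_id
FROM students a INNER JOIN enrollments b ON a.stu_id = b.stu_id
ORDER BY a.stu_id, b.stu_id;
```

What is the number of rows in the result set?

INNER JOIN keeps only pairs where the ON condition holds.
Matching on a.stu_id = b.stu_id. A NULL in a compared column never satisfies the condition.
Matched pairs: 5.
Total: 5 rows.

5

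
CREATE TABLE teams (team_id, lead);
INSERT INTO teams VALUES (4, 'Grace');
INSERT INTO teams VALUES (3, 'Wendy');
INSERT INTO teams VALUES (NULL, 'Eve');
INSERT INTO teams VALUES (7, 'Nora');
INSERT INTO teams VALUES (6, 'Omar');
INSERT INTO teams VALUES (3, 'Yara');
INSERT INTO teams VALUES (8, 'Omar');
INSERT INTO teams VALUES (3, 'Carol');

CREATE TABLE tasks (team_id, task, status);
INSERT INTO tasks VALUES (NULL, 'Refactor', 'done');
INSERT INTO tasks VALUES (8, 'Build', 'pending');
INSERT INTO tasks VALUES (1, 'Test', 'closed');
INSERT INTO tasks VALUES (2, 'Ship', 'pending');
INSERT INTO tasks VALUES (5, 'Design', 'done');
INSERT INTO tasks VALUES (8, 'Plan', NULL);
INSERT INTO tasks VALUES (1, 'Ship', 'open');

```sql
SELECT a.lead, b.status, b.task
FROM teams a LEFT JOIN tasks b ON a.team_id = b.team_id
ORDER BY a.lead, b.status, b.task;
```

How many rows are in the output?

9

LEFT JOIN keeps every row from `teams`; unmatched rows get NULL for `tasks`'s columns.
Matching on a.team_id = b.team_id. A NULL in a compared column never satisfies the condition.
- a (team_id=4) has no partner → padded with NULL.
- a (team_id=3) has no partner → padded with NULL.
- a (team_id=NULL) has no partner → padded with NULL.
- a (team_id=7) has no partner → padded with NULL.
- a (team_id=6) has no partner → padded with NULL.
- a (team_id=3) has no partner → padded with NULL.
- a (team_id=8) pairs with 2 row(s) of b.
- a (team_id=3) has no partner → padded with NULL.
Total: 2 matched + 7 padded = 9 rows.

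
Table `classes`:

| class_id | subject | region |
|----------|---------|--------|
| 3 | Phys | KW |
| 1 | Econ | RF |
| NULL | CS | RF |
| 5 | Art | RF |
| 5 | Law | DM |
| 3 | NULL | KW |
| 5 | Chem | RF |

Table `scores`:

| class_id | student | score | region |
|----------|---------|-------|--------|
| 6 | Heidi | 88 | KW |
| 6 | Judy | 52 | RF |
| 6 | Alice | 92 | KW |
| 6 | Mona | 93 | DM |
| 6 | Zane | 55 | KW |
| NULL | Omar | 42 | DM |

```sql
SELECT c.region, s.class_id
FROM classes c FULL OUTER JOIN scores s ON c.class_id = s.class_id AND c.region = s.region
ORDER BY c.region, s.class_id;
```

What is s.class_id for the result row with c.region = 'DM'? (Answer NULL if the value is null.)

NULL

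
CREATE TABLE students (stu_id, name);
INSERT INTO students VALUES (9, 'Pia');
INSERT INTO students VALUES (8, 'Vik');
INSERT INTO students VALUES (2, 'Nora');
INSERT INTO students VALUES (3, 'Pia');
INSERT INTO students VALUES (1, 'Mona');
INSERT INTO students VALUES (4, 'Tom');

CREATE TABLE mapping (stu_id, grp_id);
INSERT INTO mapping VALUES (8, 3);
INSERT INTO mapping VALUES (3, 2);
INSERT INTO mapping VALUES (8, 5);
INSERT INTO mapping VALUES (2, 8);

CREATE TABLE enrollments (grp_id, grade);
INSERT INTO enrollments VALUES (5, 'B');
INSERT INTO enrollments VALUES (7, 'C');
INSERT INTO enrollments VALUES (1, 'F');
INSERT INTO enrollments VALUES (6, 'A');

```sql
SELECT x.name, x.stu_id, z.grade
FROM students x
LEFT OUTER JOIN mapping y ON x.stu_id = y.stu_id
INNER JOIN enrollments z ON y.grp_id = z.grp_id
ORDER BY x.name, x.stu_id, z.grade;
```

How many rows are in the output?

Joins associate left-to-right: students LEFT JOIN mapping on stu_id gives 7 intermediate row(s).
Then INNER JOIN `enrollments z` on grp_id: keep only rows whose y.grp_id appears in z.
Result: 1 row(s).

1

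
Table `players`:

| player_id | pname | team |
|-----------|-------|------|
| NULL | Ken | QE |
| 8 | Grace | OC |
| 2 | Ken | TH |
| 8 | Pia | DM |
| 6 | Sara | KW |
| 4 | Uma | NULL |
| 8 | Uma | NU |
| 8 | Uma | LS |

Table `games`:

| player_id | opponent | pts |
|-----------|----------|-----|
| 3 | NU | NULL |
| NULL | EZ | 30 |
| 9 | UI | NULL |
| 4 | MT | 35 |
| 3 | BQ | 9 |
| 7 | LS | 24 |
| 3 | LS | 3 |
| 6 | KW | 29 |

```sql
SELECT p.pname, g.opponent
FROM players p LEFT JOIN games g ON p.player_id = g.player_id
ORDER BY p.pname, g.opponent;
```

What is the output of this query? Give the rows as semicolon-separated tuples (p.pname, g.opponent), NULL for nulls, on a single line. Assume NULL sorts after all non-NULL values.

(Grace, NULL); (Ken, NULL); (Ken, NULL); (Pia, NULL); (Sara, KW); (Uma, MT); (Uma, NULL); (Uma, NULL)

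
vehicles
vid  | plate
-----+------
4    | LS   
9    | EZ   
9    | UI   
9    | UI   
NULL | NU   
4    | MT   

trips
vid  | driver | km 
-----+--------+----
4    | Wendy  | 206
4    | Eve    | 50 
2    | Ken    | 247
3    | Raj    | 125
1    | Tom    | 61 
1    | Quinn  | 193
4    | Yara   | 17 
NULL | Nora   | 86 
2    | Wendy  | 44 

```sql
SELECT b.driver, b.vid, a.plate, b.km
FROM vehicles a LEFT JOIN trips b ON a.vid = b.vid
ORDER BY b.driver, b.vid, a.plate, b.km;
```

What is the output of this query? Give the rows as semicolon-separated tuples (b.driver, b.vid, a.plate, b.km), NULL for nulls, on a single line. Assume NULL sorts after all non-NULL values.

LEFT JOIN keeps every row from `vehicles`; unmatched rows get NULL for `trips`'s columns.
Matching on a.vid = b.vid. A NULL in a compared column never satisfies the condition.
- a row (vid=4): matches 3 b row(s) → 3 output row(s).
- a row (vid=9): no match → kept, b columns NULL.
- a row (vid=9): no match → kept, b columns NULL.
- a row (vid=9): no match → kept, b columns NULL.
- a row (vid=NULL): no match → kept, b columns NULL.
- a row (vid=4): matches 3 b row(s) → 3 output row(s).
After projecting and ordering:
b.driver | b.vid | a.plate | b.km
Eve | 4 | LS | 50
Eve | 4 | MT | 50
Wendy | 4 | LS | 206
Wendy | 4 | MT | 206
Yara | 4 | LS | 17
Yara | 4 | MT | 17
NULL | NULL | EZ | NULL
NULL | NULL | NU | NULL
NULL | NULL | UI | NULL
NULL | NULL | UI | NULL

(Eve, 4, LS, 50); (Eve, 4, MT, 50); (Wendy, 4, LS, 206); (Wendy, 4, MT, 206); (Yara, 4, LS, 17); (Yara, 4, MT, 17); (NULL, NULL, EZ, NULL); (NULL, NULL, NU, NULL); (NULL, NULL, UI, NULL); (NULL, NULL, UI, NULL)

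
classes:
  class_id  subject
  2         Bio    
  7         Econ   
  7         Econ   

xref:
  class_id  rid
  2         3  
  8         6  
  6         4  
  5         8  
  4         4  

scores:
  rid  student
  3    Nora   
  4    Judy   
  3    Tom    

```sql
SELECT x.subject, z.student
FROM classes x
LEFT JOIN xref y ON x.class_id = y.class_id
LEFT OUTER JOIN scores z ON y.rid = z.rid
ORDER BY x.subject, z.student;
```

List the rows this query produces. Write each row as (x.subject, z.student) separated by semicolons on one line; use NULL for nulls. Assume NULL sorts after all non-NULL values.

(Bio, Nora); (Bio, Tom); (Econ, NULL); (Econ, NULL)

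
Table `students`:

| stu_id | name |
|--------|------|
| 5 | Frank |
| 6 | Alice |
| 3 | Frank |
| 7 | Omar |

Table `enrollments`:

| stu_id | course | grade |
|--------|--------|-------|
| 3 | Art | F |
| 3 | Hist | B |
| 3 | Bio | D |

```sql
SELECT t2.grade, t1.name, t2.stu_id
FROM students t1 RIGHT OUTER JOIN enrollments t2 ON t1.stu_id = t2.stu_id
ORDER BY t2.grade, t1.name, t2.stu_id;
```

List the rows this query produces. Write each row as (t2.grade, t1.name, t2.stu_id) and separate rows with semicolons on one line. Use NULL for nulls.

(B, Frank, 3); (D, Frank, 3); (F, Frank, 3)

RIGHT JOIN keeps every row from `enrollments`; unmatched rows get NULL for `students`'s columns.
Matching on t1.stu_id = t2.stu_id.
Matched pairs: 3; unmatched t2 rows kept: 0.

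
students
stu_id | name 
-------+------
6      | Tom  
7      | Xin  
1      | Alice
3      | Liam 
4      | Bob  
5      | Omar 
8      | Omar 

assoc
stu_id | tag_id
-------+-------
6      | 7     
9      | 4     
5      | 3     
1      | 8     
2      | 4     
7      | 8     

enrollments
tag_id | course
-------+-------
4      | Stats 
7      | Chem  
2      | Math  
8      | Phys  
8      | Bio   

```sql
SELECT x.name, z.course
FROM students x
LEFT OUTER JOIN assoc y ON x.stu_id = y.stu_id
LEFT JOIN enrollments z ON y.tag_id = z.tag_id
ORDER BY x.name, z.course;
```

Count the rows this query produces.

9

Joins associate left-to-right: students LEFT JOIN assoc on stu_id gives 7 intermediate row(s).
Then LEFT JOIN `enrollments z` on tag_id: each of those 7 rows is kept; rows whose y.tag_id has no match in z get NULL for z's columns.
Result: 9 row(s).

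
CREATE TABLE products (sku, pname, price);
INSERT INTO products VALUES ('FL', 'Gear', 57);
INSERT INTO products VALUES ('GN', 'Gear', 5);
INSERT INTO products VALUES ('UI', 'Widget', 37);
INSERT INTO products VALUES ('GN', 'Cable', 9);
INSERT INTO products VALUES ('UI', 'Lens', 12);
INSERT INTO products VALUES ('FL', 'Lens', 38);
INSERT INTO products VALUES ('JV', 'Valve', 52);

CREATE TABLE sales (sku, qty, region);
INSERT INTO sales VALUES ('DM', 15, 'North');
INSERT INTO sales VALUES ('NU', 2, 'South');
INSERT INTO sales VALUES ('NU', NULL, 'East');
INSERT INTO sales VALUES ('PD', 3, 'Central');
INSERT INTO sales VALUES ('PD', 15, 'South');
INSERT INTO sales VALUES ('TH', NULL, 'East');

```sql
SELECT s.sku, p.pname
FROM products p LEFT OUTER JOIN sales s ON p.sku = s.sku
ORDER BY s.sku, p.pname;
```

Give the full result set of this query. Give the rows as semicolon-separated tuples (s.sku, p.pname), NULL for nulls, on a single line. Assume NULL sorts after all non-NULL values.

(NULL, Cable); (NULL, Gear); (NULL, Gear); (NULL, Lens); (NULL, Lens); (NULL, Valve); (NULL, Widget)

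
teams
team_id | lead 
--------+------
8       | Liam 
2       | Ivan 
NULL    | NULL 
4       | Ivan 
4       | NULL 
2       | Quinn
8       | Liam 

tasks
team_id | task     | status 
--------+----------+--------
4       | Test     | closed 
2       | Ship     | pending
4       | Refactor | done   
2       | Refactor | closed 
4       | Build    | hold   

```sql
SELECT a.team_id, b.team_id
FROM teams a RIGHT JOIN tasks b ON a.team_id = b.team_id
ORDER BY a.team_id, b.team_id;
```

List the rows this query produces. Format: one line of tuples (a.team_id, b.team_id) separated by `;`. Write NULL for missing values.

RIGHT JOIN keeps every row from `tasks`; unmatched rows get NULL for `teams`'s columns.
Matching on a.team_id = b.team_id. A NULL in a compared column never satisfies the condition.
- a[0] team_id=8 → no match.
- a[1] team_id=2 → 2 match(es) in b → 2 row(s).
- a[2] team_id=NULL → no match.
- a[3] team_id=4 → 3 match(es) in b → 3 row(s).
- a[4] team_id=4 → 3 match(es) in b → 3 row(s).
- a[5] team_id=2 → 2 match(es) in b → 2 row(s).
- a[6] team_id=8 → no match.
- every b row matched at least one a row.
After projecting and ordering:
a.team_id | b.team_id
2 | 2
2 | 2
2 | 2
2 | 2
4 | 4
4 | 4
4 | 4
4 | 4
4 | 4
4 | 4

(2, 2); (2, 2); (2, 2); (2, 2); (4, 4); (4, 4); (4, 4); (4, 4); (4, 4); (4, 4)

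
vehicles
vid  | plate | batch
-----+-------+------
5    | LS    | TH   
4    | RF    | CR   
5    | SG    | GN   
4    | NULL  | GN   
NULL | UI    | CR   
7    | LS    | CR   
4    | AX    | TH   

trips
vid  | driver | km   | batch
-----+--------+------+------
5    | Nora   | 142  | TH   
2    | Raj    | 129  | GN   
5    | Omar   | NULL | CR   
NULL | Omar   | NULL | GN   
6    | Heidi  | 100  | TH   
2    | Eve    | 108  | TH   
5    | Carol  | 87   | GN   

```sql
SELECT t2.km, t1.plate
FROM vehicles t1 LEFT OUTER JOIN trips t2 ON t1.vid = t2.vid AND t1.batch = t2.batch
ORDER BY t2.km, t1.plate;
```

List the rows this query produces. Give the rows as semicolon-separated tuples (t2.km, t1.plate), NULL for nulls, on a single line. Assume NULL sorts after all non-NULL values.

(87, SG); (142, LS); (NULL, AX); (NULL, LS); (NULL, RF); (NULL, UI); (NULL, NULL)

LEFT JOIN keeps every row from `vehicles`; unmatched rows get NULL for `trips`'s columns.
Matching on t1.vid = t2.vid AND t1.batch = t2.batch. A NULL in a compared column never satisfies the condition.
- t1 (vid=5, batch=TH) pairs with 1 row(s) of t2.
- t1 (vid=4, batch=CR) has no partner → padded with NULL.
- t1 (vid=5, batch=GN) pairs with 1 row(s) of t2.
- t1 (vid=4, batch=GN) has no partner → padded with NULL.
- t1 (vid=NULL, batch=CR) has no partner → padded with NULL.
- t1 (vid=7, batch=CR) has no partner → padded with NULL.
- t1 (vid=4, batch=TH) has no partner → padded with NULL.
After projecting and ordering:
t2.km | t1.plate
87 | SG
142 | LS
NULL | AX
NULL | LS
NULL | RF
NULL | UI
NULL | NULL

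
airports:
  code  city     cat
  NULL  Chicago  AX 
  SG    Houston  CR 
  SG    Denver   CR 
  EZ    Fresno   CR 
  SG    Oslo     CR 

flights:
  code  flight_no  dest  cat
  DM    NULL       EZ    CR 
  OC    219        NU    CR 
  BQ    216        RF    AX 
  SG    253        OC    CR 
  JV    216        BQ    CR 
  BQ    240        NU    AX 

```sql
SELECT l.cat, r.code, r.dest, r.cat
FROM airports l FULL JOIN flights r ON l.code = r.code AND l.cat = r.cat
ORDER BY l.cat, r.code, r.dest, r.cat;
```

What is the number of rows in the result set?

10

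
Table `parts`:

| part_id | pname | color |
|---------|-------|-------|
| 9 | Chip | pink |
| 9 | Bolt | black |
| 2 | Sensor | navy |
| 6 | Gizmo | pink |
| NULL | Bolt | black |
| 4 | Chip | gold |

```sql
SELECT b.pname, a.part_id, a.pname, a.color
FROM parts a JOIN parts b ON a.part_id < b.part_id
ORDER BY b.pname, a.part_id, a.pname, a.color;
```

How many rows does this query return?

INNER JOIN keeps only pairs where the ON condition holds.
Matching on a.part_id < b.part_id. A NULL in a compared column never satisfies the condition.
Matched pairs: 9.
Total: 9 rows.

9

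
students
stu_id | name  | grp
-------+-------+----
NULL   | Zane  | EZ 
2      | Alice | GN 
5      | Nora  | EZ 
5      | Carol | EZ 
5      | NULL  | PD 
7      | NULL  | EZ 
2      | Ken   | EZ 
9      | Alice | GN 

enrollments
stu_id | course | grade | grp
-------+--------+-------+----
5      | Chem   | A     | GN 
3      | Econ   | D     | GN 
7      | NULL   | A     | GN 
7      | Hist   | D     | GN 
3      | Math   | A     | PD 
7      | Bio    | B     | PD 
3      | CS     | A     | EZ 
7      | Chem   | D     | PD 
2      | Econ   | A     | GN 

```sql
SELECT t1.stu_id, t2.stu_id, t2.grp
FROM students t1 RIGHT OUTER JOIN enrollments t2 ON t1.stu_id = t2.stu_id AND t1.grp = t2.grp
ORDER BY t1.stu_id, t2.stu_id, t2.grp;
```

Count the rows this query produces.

9

RIGHT JOIN keeps every row from `enrollments`; unmatched rows get NULL for `students`'s columns.
Matching on t1.stu_id = t2.stu_id AND t1.grp = t2.grp. A NULL in a compared column never satisfies the condition.
Matched pairs: 1; unmatched t2 rows kept: 8.
Total: 1 matched + 8 padded = 9 rows.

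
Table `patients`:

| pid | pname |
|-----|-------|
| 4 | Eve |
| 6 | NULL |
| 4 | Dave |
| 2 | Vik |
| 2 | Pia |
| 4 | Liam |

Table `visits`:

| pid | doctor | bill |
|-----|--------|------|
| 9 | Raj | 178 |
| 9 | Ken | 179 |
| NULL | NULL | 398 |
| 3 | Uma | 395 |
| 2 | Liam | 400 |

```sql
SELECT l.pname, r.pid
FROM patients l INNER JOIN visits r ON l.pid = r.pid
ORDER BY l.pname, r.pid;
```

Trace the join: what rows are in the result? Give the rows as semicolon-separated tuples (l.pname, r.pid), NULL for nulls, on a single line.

(Pia, 2); (Vik, 2)

INNER JOIN keeps only pairs where the ON condition holds.
Matching on l.pid = r.pid. A NULL in a compared column never satisfies the condition.
- l (pid=4) has no partner → excluded.
- l (pid=6) has no partner → excluded.
- l (pid=4) has no partner → excluded.
- l (pid=2) pairs with 1 row(s) of r.
- l (pid=2) pairs with 1 row(s) of r.
- l (pid=4) has no partner → excluded.
After projecting and ordering:
l.pname | r.pid
Pia | 2
Vik | 2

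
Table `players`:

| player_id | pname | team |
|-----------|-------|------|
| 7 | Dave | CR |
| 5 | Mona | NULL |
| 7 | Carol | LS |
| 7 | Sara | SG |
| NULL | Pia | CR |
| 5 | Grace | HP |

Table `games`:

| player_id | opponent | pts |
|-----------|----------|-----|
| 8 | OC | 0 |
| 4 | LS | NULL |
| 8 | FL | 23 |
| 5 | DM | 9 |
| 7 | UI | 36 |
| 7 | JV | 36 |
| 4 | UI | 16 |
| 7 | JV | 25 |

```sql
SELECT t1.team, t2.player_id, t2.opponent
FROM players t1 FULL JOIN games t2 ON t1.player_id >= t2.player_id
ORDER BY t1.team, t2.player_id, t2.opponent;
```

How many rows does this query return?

27

FULL OUTER JOIN keeps every row from both sides; unmatched rows get NULL for the other side's columns.
Matching on t1.player_id >= t2.player_id. A NULL in a compared column never satisfies the condition.
Matched pairs: 24; unmatched t1 rows kept: 1; unmatched t2 rows kept: 2.
Total: 24 matched + 3 padded = 27 rows.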